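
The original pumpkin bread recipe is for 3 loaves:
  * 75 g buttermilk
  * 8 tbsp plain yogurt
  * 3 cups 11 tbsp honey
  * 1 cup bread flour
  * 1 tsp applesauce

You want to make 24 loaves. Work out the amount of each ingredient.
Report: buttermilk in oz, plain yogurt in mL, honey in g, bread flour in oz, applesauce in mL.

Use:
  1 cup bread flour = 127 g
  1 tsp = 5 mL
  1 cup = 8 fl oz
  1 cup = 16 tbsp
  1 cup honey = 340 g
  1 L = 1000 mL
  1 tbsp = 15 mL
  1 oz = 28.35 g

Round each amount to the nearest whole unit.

Scaling factor: 24/3 = 8.
buttermilk: 75 g × 8 ÷ 28.35 g/oz ≈ 21 oz
plain yogurt: 8 tbsp × 8 × 15 mL/tbsp = 960 mL
honey: (3 cup + 11 tbsp = 3.6875 cup) × 8 × 340 g/cup = 10030 g
bread flour: 1 cup × 8 × 127 g/cup ÷ 28.35 g/oz ≈ 36 oz
applesauce: 1 tsp × 8 × 5 mL/tsp = 40 mL

buttermilk: 21 oz; plain yogurt: 960 mL; honey: 10030 g; bread flour: 36 oz; applesauce: 40 mL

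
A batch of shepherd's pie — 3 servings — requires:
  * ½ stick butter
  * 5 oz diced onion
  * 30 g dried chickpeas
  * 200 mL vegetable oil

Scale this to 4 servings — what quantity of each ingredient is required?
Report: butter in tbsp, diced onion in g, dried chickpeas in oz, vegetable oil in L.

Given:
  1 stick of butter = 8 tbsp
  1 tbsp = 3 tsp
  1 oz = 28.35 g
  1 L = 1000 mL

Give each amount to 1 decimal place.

Scaling factor: 4/3.
butter: 0.5 stick × 4/3 × 8 tbsp/stick ≈ 5.3 tbsp
diced onion: 5 oz × 4/3 × 28.35 g/oz = 189.0 g
dried chickpeas: 30 g × 4/3 ÷ 28.35 g/oz ≈ 1.4 oz
vegetable oil: 200 mL × 4/3 ÷ 1000 mL/L ≈ 0.3 L

butter: 5.3 tbsp; diced onion: 189.0 g; dried chickpeas: 1.4 oz; vegetable oil: 0.3 L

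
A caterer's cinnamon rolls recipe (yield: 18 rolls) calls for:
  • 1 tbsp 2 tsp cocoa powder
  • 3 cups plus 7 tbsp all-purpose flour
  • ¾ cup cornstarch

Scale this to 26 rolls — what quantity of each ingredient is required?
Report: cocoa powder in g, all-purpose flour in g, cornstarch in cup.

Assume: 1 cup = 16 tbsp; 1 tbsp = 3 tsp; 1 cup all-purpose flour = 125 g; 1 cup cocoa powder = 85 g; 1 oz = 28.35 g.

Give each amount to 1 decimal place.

Scaling factor: 26/18 = 13/9.
cocoa powder: (1 tbsp + 2 tsp = 5/3 tbsp) × 13/9 ÷ 16 tbsp/cup × 85 g/cup ≈ 12.8 g
all-purpose flour: (3 cup + 7 tbsp = 3.4375 cup) × 13/9 × 125 g/cup ≈ 620.7 g
cornstarch: 0.75 cup × 13/9 ≈ 1.1 cup

cocoa powder: 12.8 g; all-purpose flour: 620.7 g; cornstarch: 1.1 cup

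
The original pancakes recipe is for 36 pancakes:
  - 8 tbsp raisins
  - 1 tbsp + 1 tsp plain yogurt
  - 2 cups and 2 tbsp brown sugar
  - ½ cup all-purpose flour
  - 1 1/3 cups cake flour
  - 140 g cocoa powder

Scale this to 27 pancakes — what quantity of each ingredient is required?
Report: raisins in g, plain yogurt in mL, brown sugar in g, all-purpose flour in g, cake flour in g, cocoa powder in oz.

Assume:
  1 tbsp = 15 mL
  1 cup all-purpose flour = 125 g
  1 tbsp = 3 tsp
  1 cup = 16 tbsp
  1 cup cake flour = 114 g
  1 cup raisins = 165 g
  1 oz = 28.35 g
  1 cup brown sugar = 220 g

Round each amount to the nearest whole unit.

raisins: 62 g; plain yogurt: 15 mL; brown sugar: 351 g; all-purpose flour: 47 g; cake flour: 114 g; cocoa powder: 4 oz

Scaling factor: 27/36 = 3/4 = 0.75.
raisins: 8 tbsp × 3/4 ÷ 16 tbsp/cup × 165 g/cup ≈ 62 g
plain yogurt: (1 tbsp + 1 tsp = 4/3 tbsp) × 3/4 × 15 mL/tbsp = 15 mL
brown sugar: (2 cup + 2 tbsp = 2.125 cup) × 3/4 × 220 g/cup ≈ 351 g
all-purpose flour: 0.5 cup × 3/4 × 125 g/cup ≈ 47 g
cake flour: 4/3 cup × 3/4 × 114 g/cup = 114 g
cocoa powder: 140 g × 3/4 ÷ 28.35 g/oz ≈ 4 oz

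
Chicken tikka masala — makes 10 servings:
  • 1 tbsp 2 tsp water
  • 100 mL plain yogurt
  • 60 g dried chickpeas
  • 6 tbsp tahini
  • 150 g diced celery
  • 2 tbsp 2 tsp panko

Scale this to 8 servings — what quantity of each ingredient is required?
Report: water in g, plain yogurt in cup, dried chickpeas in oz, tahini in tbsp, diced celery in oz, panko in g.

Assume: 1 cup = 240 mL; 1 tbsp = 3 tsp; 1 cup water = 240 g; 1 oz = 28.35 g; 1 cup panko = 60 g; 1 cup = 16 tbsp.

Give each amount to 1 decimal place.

water: 20.0 g; plain yogurt: 0.3 cup; dried chickpeas: 1.7 oz; tahini: 4.8 tbsp; diced celery: 4.2 oz; panko: 8.0 g

Scaling factor: 8/10 = 4/5 = 0.8.
water: (1 tbsp + 2 tsp = 5/3 tbsp) × 4/5 ÷ 16 tbsp/cup × 240 g/cup = 20.0 g
plain yogurt: 100 mL × 4/5 ÷ 240 mL/cup ≈ 0.3 cup
dried chickpeas: 60 g × 4/5 ÷ 28.35 g/oz ≈ 1.7 oz
tahini: 6 tbsp × 4/5 = 4.8 tbsp
diced celery: 150 g × 4/5 ÷ 28.35 g/oz ≈ 4.2 oz
panko: (2 tbsp + 2 tsp = 8/3 tbsp) × 4/5 ÷ 16 tbsp/cup × 60 g/cup = 8.0 g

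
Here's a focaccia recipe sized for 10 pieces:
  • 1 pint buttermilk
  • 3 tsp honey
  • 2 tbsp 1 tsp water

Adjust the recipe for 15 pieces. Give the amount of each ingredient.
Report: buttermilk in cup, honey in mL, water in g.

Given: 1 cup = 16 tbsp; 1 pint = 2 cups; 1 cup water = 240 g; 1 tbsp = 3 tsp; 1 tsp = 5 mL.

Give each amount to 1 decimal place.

Scaling factor: 15/10 = 3/2 = 1.5.
buttermilk: 1 pint × 3/2 × 2 cup/pint = 3.0 cup
honey: 3 tsp × 3/2 × 5 mL/tsp = 22.5 mL
water: (2 tbsp + 1 tsp = 7/3 tbsp) × 3/2 ÷ 16 tbsp/cup × 240 g/cup = 52.5 g

buttermilk: 3.0 cup; honey: 22.5 mL; water: 52.5 g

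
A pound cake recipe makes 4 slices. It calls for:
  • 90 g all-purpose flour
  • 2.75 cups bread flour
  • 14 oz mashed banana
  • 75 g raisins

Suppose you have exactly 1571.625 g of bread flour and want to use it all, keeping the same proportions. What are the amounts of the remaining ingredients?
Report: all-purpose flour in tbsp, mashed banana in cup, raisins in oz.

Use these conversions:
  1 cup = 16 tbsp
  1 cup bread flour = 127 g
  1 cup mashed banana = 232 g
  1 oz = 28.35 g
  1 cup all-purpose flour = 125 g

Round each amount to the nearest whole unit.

all-purpose flour: 52 tbsp; mashed banana: 8 cup; raisins: 12 oz

The original recipe has 349.25 g of bread flour, so the scaling factor is 1571.625 ÷ 349.25 = 9/2 = 4.5.
all-purpose flour: 90 g × 9/2 ÷ 125 g/cup × 16 tbsp/cup ≈ 52 tbsp
mashed banana: 14 oz × 9/2 × 28.35 g/oz ÷ 232 g/cup ≈ 8 cup
raisins: 75 g × 9/2 ÷ 28.35 g/oz ≈ 12 oz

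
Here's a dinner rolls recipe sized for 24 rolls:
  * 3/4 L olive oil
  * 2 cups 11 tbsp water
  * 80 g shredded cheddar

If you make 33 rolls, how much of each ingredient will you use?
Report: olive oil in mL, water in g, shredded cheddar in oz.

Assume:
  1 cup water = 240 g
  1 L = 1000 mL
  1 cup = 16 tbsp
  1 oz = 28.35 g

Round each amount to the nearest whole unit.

olive oil: 1031 mL; water: 887 g; shredded cheddar: 4 oz

Scaling factor: 33/24 = 11/8 = 1.375.
olive oil: 0.75 L × 11/8 × 1000 mL/L ≈ 1031 mL
water: (2 cup + 11 tbsp = 2.6875 cup) × 11/8 × 240 g/cup ≈ 887 g
shredded cheddar: 80 g × 11/8 ÷ 28.35 g/oz ≈ 4 oz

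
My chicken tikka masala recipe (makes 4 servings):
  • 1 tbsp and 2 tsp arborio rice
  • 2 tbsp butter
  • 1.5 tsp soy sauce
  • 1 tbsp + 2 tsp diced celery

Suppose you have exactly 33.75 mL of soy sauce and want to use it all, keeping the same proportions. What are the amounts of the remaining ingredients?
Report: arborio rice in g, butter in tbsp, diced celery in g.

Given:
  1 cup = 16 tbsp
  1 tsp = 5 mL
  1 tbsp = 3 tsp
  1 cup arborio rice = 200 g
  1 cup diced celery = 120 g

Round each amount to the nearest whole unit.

The original recipe has 7.5 mL of soy sauce, so the scaling factor is 33.75 ÷ 7.5 = 9/2 = 4.5.
arborio rice: (1 tbsp + 2 tsp = 5/3 tbsp) × 9/2 ÷ 16 tbsp/cup × 200 g/cup ≈ 94 g
butter: 2 tbsp × 9/2 = 9 tbsp
diced celery: (1 tbsp + 2 tsp = 5/3 tbsp) × 9/2 ÷ 16 tbsp/cup × 120 g/cup ≈ 56 g

arborio rice: 94 g; butter: 9 tbsp; diced celery: 56 g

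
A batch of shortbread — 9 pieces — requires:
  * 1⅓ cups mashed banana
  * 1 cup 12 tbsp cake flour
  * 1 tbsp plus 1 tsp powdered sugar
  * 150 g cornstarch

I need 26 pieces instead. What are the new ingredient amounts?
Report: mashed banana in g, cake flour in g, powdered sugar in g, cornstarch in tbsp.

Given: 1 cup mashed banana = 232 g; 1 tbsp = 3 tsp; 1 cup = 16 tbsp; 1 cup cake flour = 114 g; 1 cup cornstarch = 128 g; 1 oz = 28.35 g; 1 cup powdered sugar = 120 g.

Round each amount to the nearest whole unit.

Scaling factor: 26/9.
mashed banana: 4/3 cup × 26/9 × 232 g/cup ≈ 894 g
cake flour: (1 cup + 12 tbsp = 1.75 cup) × 26/9 × 114 g/cup ≈ 576 g
powdered sugar: (1 tbsp + 1 tsp = 4/3 tbsp) × 26/9 ÷ 16 tbsp/cup × 120 g/cup ≈ 29 g
cornstarch: 150 g × 26/9 ÷ 128 g/cup × 16 tbsp/cup ≈ 54 tbsp

mashed banana: 894 g; cake flour: 576 g; powdered sugar: 29 g; cornstarch: 54 tbsp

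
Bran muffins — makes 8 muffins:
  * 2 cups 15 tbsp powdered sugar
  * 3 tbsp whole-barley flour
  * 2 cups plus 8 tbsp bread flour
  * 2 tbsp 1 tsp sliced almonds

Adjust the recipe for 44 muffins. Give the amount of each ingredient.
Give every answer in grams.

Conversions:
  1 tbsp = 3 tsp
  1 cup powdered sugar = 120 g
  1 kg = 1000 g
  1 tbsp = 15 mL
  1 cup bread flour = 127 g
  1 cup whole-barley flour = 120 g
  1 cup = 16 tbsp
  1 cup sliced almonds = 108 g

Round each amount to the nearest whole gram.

powdered sugar: 1939 g; whole-barley flour: 124 g; bread flour: 1746 g; sliced almonds: 87 g

Scaling factor: 44/8 = 11/2 = 5.5.
powdered sugar: (2 cup + 15 tbsp = 2.9375 cup) × 11/2 × 120 g/cup ≈ 1939 g
whole-barley flour: 3 tbsp × 11/2 ÷ 16 tbsp/cup × 120 g/cup ≈ 124 g
bread flour: (2 cup + 8 tbsp = 2.5 cup) × 11/2 × 127 g/cup ≈ 1746 g
sliced almonds: (2 tbsp + 1 tsp = 7/3 tbsp) × 11/2 ÷ 16 tbsp/cup × 108 g/cup ≈ 87 g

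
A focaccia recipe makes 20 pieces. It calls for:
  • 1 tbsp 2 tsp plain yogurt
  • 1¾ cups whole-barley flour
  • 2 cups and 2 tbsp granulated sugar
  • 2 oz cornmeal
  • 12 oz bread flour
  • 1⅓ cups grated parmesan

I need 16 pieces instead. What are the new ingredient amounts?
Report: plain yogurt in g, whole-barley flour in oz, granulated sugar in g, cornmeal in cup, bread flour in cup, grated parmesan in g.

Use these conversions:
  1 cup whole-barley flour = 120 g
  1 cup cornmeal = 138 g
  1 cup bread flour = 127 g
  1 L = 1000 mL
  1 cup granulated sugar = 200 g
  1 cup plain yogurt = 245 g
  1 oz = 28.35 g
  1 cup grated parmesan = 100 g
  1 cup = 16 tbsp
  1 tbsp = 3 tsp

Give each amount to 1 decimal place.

plain yogurt: 20.4 g; whole-barley flour: 5.9 oz; granulated sugar: 340.0 g; cornmeal: 0.3 cup; bread flour: 2.1 cup; grated parmesan: 106.7 g

Scaling factor: 16/20 = 4/5 = 0.8.
plain yogurt: (1 tbsp + 2 tsp = 5/3 tbsp) × 4/5 ÷ 16 tbsp/cup × 245 g/cup ≈ 20.4 g
whole-barley flour: 1.75 cup × 4/5 × 120 g/cup ÷ 28.35 g/oz ≈ 5.9 oz
granulated sugar: (2 cup + 2 tbsp = 2.125 cup) × 4/5 × 200 g/cup = 340.0 g
cornmeal: 2 oz × 4/5 × 28.35 g/oz ÷ 138 g/cup ≈ 0.3 cup
bread flour: 12 oz × 4/5 × 28.35 g/oz ÷ 127 g/cup ≈ 2.1 cup
grated parmesan: 4/3 cup × 4/5 × 100 g/cup ≈ 106.7 g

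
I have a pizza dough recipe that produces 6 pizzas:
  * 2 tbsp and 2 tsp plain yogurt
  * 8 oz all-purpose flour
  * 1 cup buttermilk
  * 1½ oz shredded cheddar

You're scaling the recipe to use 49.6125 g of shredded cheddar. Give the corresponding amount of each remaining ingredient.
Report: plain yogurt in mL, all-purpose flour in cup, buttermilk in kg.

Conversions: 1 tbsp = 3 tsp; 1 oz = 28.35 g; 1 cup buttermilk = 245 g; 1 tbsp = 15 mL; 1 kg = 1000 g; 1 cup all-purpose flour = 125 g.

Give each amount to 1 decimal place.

plain yogurt: 46.7 mL; all-purpose flour: 2.1 cup; buttermilk: 0.3 kg

The original recipe has 42.525 g of shredded cheddar, so the scaling factor is 49.6125 ÷ 42.525 = 7/6.
plain yogurt: (2 tbsp + 2 tsp = 8/3 tbsp) × 7/6 × 15 mL/tbsp ≈ 46.7 mL
all-purpose flour: 8 oz × 7/6 × 28.35 g/oz ÷ 125 g/cup ≈ 2.1 cup
buttermilk: 1 cup × 7/6 × 245 g/cup ÷ 1000 g/kg ≈ 0.3 kg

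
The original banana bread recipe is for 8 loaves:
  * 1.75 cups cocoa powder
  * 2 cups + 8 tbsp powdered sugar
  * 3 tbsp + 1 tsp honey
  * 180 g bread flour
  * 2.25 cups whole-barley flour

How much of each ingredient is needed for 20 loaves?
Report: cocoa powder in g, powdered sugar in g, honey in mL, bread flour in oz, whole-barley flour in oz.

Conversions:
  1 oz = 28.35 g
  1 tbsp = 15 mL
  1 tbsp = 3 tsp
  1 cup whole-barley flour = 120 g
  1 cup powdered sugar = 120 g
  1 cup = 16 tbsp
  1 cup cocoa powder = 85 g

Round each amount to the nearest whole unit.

Scaling factor: 20/8 = 5/2 = 2.5.
cocoa powder: 1.75 cup × 5/2 × 85 g/cup ≈ 372 g
powdered sugar: (2 cup + 8 tbsp = 2.5 cup) × 5/2 × 120 g/cup = 750 g
honey: (3 tbsp + 1 tsp = 10/3 tbsp) × 5/2 × 15 mL/tbsp = 125 mL
bread flour: 180 g × 5/2 ÷ 28.35 g/oz ≈ 16 oz
whole-barley flour: 2.25 cup × 5/2 × 120 g/cup ÷ 28.35 g/oz ≈ 24 oz

cocoa powder: 372 g; powdered sugar: 750 g; honey: 125 mL; bread flour: 16 oz; whole-barley flour: 24 oz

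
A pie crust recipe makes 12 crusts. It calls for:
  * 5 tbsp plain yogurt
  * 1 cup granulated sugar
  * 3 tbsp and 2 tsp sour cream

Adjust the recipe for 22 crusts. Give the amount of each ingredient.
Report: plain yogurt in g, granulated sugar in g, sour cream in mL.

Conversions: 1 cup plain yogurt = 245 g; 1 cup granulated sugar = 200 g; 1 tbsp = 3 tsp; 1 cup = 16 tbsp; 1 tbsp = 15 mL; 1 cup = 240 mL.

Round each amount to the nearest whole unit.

plain yogurt: 140 g; granulated sugar: 367 g; sour cream: 101 mL

Scaling factor: 22/12 = 11/6.
plain yogurt: 5 tbsp × 11/6 ÷ 16 tbsp/cup × 245 g/cup ≈ 140 g
granulated sugar: 1 cup × 11/6 × 200 g/cup ≈ 367 g
sour cream: (3 tbsp + 2 tsp = 11/3 tbsp) × 11/6 × 15 mL/tbsp ≈ 101 mL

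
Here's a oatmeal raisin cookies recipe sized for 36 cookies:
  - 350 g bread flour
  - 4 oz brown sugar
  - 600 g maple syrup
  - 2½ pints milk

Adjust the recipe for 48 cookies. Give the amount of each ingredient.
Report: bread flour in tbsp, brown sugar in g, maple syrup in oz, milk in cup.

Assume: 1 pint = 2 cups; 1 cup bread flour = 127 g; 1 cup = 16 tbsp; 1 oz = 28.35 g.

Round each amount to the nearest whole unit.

bread flour: 59 tbsp; brown sugar: 151 g; maple syrup: 28 oz; milk: 7 cup

Scaling factor: 48/36 = 4/3.
bread flour: 350 g × 4/3 ÷ 127 g/cup × 16 tbsp/cup ≈ 59 tbsp
brown sugar: 4 oz × 4/3 × 28.35 g/oz ≈ 151 g
maple syrup: 600 g × 4/3 ÷ 28.35 g/oz ≈ 28 oz
milk: 2.5 pint × 4/3 × 2 cup/pint ≈ 7 cup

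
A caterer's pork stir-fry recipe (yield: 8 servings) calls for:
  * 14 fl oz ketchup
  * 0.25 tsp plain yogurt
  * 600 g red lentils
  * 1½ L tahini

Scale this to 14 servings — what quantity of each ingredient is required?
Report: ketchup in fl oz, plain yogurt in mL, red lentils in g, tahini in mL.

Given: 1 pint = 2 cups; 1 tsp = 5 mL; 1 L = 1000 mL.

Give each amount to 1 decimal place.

Scaling factor: 14/8 = 7/4 = 1.75.
ketchup: 14 fl oz × 7/4 = 24.5 fl oz
plain yogurt: 0.25 tsp × 7/4 × 5 mL/tsp ≈ 2.2 mL
red lentils: 600 g × 7/4 = 1050.0 g
tahini: 1.5 L × 7/4 × 1000 mL/L = 2625.0 mL

ketchup: 24.5 fl oz; plain yogurt: 2.2 mL; red lentils: 1050.0 g; tahini: 2625.0 mL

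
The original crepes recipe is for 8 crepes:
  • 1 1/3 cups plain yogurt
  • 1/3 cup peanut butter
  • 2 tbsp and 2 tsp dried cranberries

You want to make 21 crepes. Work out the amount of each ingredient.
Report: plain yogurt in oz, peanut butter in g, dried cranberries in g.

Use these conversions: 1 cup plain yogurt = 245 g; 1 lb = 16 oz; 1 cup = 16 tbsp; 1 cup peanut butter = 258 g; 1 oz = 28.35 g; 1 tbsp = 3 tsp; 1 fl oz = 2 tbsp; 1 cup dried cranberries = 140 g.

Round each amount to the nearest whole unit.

plain yogurt: 30 oz; peanut butter: 226 g; dried cranberries: 61 g

Scaling factor: 21/8 = 2.625.
plain yogurt: 4/3 cup × 21/8 × 245 g/cup ÷ 28.35 g/oz ≈ 30 oz
peanut butter: 1/3 cup × 21/8 × 258 g/cup ≈ 226 g
dried cranberries: (2 tbsp + 2 tsp = 8/3 tbsp) × 21/8 ÷ 16 tbsp/cup × 140 g/cup ≈ 61 g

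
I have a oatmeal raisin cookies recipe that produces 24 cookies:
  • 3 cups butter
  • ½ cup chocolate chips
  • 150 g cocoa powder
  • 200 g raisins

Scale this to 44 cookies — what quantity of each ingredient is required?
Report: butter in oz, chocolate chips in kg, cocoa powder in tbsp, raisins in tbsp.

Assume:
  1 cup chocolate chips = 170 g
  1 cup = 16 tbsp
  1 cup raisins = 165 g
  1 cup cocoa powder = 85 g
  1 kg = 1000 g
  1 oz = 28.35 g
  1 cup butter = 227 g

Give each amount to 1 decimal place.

butter: 44.0 oz; chocolate chips: 0.2 kg; cocoa powder: 51.8 tbsp; raisins: 35.6 tbsp

Scaling factor: 44/24 = 11/6.
butter: 3 cup × 11/6 × 227 g/cup ÷ 28.35 g/oz ≈ 44.0 oz
chocolate chips: 0.5 cup × 11/6 × 170 g/cup ÷ 1000 g/kg ≈ 0.2 kg
cocoa powder: 150 g × 11/6 ÷ 85 g/cup × 16 tbsp/cup ≈ 51.8 tbsp
raisins: 200 g × 11/6 ÷ 165 g/cup × 16 tbsp/cup ≈ 35.6 tbsp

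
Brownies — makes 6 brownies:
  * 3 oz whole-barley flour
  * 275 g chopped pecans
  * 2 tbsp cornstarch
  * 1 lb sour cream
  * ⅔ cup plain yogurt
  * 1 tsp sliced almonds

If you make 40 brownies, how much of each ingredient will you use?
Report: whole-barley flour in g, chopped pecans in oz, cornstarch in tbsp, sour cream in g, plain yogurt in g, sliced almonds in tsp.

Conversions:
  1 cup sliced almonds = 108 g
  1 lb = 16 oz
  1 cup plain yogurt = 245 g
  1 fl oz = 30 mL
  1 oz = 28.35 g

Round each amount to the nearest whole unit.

Scaling factor: 40/6 = 20/3.
whole-barley flour: 3 oz × 20/3 × 28.35 g/oz = 567 g
chopped pecans: 275 g × 20/3 ÷ 28.35 g/oz ≈ 65 oz
cornstarch: 2 tbsp × 20/3 ≈ 13 tbsp
sour cream: 1 lb × 20/3 × 16 oz/lb × 28.35 g/oz = 3024 g
plain yogurt: 2/3 cup × 20/3 × 245 g/cup ≈ 1089 g
sliced almonds: 1 tsp × 20/3 ≈ 7 tsp

whole-barley flour: 567 g; chopped pecans: 65 oz; cornstarch: 13 tbsp; sour cream: 3024 g; plain yogurt: 1089 g; sliced almonds: 7 tsp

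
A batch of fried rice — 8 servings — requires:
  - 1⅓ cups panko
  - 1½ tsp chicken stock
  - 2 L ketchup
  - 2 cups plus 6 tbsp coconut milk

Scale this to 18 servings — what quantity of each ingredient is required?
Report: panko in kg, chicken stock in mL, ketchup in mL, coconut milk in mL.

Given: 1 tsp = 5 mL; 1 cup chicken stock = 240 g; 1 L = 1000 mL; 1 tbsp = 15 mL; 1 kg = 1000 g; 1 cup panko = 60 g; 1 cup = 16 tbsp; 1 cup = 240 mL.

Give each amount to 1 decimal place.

Scaling factor: 18/8 = 9/4 = 2.25.
panko: 4/3 cup × 9/4 × 60 g/cup ÷ 1000 g/kg ≈ 0.2 kg
chicken stock: 1.5 tsp × 9/4 × 5 mL/tsp ≈ 16.9 mL
ketchup: 2 L × 9/4 × 1000 mL/L = 4500.0 mL
coconut milk: (2 cup + 6 tbsp = 2.375 cup) × 9/4 × 240 mL/cup = 1282.5 mL

panko: 0.2 kg; chicken stock: 16.9 mL; ketchup: 4500.0 mL; coconut milk: 1282.5 mL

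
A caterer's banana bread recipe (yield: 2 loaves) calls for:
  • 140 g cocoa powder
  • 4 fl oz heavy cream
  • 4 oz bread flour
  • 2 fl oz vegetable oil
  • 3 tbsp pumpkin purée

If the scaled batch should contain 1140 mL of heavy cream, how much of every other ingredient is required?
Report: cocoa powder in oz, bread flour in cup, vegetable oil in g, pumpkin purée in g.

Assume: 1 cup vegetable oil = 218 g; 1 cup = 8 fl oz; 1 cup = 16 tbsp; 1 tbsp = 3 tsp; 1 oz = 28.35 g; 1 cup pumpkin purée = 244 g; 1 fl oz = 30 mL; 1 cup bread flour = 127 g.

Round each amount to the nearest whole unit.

The original recipe has 120 mL of heavy cream, so the scaling factor is 1140 ÷ 120 = 19/2 = 9.5.
cocoa powder: 140 g × 19/2 ÷ 28.35 g/oz ≈ 47 oz
bread flour: 4 oz × 19/2 × 28.35 g/oz ÷ 127 g/cup ≈ 8 cup
vegetable oil: 2 fl oz × 19/2 ÷ 8 fl oz/cup × 218 g/cup ≈ 518 g
pumpkin purée: 3 tbsp × 19/2 ÷ 16 tbsp/cup × 244 g/cup ≈ 435 g

cocoa powder: 47 oz; bread flour: 8 cup; vegetable oil: 518 g; pumpkin purée: 435 g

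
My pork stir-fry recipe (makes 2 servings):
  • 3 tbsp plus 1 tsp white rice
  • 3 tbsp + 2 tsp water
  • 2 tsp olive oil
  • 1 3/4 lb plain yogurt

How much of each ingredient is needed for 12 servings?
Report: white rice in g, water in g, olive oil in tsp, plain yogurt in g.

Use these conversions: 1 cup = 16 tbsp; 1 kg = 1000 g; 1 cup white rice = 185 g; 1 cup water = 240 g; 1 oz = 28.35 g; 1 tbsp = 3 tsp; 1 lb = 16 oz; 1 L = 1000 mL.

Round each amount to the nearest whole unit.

Scaling factor: 12/2 = 6.
white rice: (3 tbsp + 1 tsp = 10/3 tbsp) × 6 ÷ 16 tbsp/cup × 185 g/cup ≈ 231 g
water: (3 tbsp + 2 tsp = 11/3 tbsp) × 6 ÷ 16 tbsp/cup × 240 g/cup = 330 g
olive oil: 2 tsp × 6 = 12 tsp
plain yogurt: 1.75 lb × 6 × 16 oz/lb × 28.35 g/oz ≈ 4763 g

white rice: 231 g; water: 330 g; olive oil: 12 tsp; plain yogurt: 4763 g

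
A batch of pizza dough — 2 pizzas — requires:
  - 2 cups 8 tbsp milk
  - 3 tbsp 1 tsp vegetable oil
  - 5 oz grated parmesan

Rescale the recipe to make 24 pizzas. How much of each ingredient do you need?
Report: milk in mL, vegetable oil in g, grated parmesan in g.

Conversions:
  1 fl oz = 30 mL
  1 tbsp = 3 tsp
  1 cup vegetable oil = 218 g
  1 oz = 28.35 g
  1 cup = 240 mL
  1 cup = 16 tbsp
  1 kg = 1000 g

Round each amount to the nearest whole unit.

milk: 7200 mL; vegetable oil: 545 g; grated parmesan: 1701 g

Scaling factor: 24/2 = 12.
milk: (2 cup + 8 tbsp = 2.5 cup) × 12 × 240 mL/cup = 7200 mL
vegetable oil: (3 tbsp + 1 tsp = 10/3 tbsp) × 12 ÷ 16 tbsp/cup × 218 g/cup = 545 g
grated parmesan: 5 oz × 12 × 28.35 g/oz = 1701 g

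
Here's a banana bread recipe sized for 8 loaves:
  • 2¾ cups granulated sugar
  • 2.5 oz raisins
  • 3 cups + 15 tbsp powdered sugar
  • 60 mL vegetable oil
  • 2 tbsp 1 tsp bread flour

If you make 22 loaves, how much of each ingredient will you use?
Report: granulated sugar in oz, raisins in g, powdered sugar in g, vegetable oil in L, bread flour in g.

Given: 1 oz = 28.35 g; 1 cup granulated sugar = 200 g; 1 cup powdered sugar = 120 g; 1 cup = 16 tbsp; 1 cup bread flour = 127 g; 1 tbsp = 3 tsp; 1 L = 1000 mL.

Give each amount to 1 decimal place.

Scaling factor: 22/8 = 11/4 = 2.75.
granulated sugar: 2.75 cup × 11/4 × 200 g/cup ÷ 28.35 g/oz ≈ 53.4 oz
raisins: 2.5 oz × 11/4 × 28.35 g/oz ≈ 194.9 g
powdered sugar: (3 cup + 15 tbsp = 3.9375 cup) × 11/4 × 120 g/cup ≈ 1299.4 g
vegetable oil: 60 mL × 11/4 ÷ 1000 mL/L ≈ 0.2 L
bread flour: (2 tbsp + 1 tsp = 7/3 tbsp) × 11/4 ÷ 16 tbsp/cup × 127 g/cup ≈ 50.9 g

granulated sugar: 53.4 oz; raisins: 194.9 g; powdered sugar: 1299.4 g; vegetable oil: 0.2 L; bread flour: 50.9 g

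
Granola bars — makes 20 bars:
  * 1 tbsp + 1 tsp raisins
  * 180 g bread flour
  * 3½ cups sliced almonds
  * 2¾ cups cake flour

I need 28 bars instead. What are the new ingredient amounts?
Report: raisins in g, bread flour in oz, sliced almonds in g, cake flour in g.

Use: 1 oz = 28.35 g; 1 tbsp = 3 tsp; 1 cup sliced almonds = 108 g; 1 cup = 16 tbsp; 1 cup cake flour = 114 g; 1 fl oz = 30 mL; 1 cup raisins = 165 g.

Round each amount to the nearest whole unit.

raisins: 19 g; bread flour: 9 oz; sliced almonds: 529 g; cake flour: 439 g

Scaling factor: 28/20 = 7/5 = 1.4.
raisins: (1 tbsp + 1 tsp = 4/3 tbsp) × 7/5 ÷ 16 tbsp/cup × 165 g/cup ≈ 19 g
bread flour: 180 g × 7/5 ÷ 28.35 g/oz ≈ 9 oz
sliced almonds: 3.5 cup × 7/5 × 108 g/cup ≈ 529 g
cake flour: 2.75 cup × 7/5 × 114 g/cup ≈ 439 g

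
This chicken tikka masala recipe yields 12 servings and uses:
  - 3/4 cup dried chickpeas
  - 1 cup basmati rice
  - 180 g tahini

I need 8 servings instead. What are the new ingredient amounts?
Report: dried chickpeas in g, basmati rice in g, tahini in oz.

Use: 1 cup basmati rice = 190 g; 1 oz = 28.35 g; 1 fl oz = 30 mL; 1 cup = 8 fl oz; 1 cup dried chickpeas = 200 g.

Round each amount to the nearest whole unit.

Scaling factor: 8/12 = 2/3.
dried chickpeas: 0.75 cup × 2/3 × 200 g/cup = 100 g
basmati rice: 1 cup × 2/3 × 190 g/cup ≈ 127 g
tahini: 180 g × 2/3 ÷ 28.35 g/oz ≈ 4 oz

dried chickpeas: 100 g; basmati rice: 127 g; tahini: 4 oz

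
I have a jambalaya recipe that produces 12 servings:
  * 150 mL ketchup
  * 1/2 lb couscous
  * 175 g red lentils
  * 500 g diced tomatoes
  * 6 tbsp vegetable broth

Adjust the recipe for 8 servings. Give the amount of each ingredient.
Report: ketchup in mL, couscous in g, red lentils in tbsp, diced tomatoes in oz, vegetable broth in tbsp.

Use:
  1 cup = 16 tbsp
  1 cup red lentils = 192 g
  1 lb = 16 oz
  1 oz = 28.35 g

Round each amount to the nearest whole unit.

ketchup: 100 mL; couscous: 151 g; red lentils: 10 tbsp; diced tomatoes: 12 oz; vegetable broth: 4 tbsp

Scaling factor: 8/12 = 2/3.
ketchup: 150 mL × 2/3 = 100 mL
couscous: 0.5 lb × 2/3 × 16 oz/lb × 28.35 g/oz ≈ 151 g
red lentils: 175 g × 2/3 ÷ 192 g/cup × 16 tbsp/cup ≈ 10 tbsp
diced tomatoes: 500 g × 2/3 ÷ 28.35 g/oz ≈ 12 oz
vegetable broth: 6 tbsp × 2/3 = 4 tbsp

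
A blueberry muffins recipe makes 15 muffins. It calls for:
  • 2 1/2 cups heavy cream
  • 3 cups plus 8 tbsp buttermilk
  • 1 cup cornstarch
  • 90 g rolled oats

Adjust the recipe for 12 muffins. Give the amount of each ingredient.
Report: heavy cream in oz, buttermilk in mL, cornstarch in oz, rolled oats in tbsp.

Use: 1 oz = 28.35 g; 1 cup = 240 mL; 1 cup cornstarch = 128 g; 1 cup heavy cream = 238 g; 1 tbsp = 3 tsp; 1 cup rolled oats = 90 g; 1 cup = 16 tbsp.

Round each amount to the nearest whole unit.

heavy cream: 17 oz; buttermilk: 672 mL; cornstarch: 4 oz; rolled oats: 13 tbsp

Scaling factor: 12/15 = 4/5 = 0.8.
heavy cream: 2.5 cup × 4/5 × 238 g/cup ÷ 28.35 g/oz ≈ 17 oz
buttermilk: (3 cup + 8 tbsp = 3.5 cup) × 4/5 × 240 mL/cup = 672 mL
cornstarch: 1 cup × 4/5 × 128 g/cup ÷ 28.35 g/oz ≈ 4 oz
rolled oats: 90 g × 4/5 ÷ 90 g/cup × 16 tbsp/cup ≈ 13 tbsp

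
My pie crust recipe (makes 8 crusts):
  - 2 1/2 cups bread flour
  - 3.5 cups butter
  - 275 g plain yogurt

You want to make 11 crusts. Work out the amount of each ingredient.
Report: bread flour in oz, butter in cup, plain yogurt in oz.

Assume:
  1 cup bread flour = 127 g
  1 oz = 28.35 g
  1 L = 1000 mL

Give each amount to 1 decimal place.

bread flour: 15.4 oz; butter: 4.8 cup; plain yogurt: 13.3 oz

Scaling factor: 11/8 = 1.375.
bread flour: 2.5 cup × 11/8 × 127 g/cup ÷ 28.35 g/oz ≈ 15.4 oz
butter: 3.5 cup × 11/8 ≈ 4.8 cup
plain yogurt: 275 g × 11/8 ÷ 28.35 g/oz ≈ 13.3 oz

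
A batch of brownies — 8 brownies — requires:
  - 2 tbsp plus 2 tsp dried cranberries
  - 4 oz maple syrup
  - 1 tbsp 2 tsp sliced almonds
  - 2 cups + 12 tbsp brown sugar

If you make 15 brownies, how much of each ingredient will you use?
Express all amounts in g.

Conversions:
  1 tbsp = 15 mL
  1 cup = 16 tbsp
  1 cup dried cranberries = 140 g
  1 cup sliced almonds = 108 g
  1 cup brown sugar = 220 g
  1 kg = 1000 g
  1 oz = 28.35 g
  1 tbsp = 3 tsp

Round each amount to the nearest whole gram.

dried cranberries: 44 g; maple syrup: 213 g; sliced almonds: 21 g; brown sugar: 1134 g

Scaling factor: 15/8 = 1.875.
dried cranberries: (2 tbsp + 2 tsp = 8/3 tbsp) × 15/8 ÷ 16 tbsp/cup × 140 g/cup ≈ 44 g
maple syrup: 4 oz × 15/8 × 28.35 g/oz ≈ 213 g
sliced almonds: (1 tbsp + 2 tsp = 5/3 tbsp) × 15/8 ÷ 16 tbsp/cup × 108 g/cup ≈ 21 g
brown sugar: (2 cup + 12 tbsp = 2.75 cup) × 15/8 × 220 g/cup ≈ 1134 g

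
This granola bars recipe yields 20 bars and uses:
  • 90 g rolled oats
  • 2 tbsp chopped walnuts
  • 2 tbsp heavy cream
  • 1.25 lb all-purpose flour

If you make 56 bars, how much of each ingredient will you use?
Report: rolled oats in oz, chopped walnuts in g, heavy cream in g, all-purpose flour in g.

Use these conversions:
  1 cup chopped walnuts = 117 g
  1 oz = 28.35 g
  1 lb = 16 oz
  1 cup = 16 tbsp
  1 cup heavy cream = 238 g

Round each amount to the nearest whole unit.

rolled oats: 9 oz; chopped walnuts: 41 g; heavy cream: 83 g; all-purpose flour: 1588 g

Scaling factor: 56/20 = 14/5 = 2.8.
rolled oats: 90 g × 14/5 ÷ 28.35 g/oz ≈ 9 oz
chopped walnuts: 2 tbsp × 14/5 ÷ 16 tbsp/cup × 117 g/cup ≈ 41 g
heavy cream: 2 tbsp × 14/5 ÷ 16 tbsp/cup × 238 g/cup ≈ 83 g
all-purpose flour: 1.25 lb × 14/5 × 16 oz/lb × 28.35 g/oz ≈ 1588 g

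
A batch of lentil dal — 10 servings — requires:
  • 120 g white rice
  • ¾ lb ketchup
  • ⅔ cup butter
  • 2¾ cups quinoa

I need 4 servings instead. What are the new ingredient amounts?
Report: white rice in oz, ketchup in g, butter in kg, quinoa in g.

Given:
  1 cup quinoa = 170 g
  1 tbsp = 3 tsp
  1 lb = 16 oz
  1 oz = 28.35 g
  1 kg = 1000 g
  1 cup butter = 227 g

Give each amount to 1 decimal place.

white rice: 1.7 oz; ketchup: 136.1 g; butter: 0.1 kg; quinoa: 187.0 g

Scaling factor: 4/10 = 2/5 = 0.4.
white rice: 120 g × 2/5 ÷ 28.35 g/oz ≈ 1.7 oz
ketchup: 0.75 lb × 2/5 × 16 oz/lb × 28.35 g/oz ≈ 136.1 g
butter: 2/3 cup × 2/5 × 227 g/cup ÷ 1000 g/kg ≈ 0.1 kg
quinoa: 2.75 cup × 2/5 × 170 g/cup = 187.0 g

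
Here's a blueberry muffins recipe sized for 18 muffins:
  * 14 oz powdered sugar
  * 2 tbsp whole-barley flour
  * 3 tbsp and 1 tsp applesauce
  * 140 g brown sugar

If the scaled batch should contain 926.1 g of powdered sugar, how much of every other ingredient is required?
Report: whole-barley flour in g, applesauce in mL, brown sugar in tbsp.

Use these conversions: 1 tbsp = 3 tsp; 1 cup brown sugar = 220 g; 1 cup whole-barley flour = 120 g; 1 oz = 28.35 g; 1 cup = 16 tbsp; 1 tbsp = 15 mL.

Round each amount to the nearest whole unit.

whole-barley flour: 35 g; applesauce: 117 mL; brown sugar: 24 tbsp

The original recipe has 396.9 g of powdered sugar, so the scaling factor is 926.1 ÷ 396.9 = 7/3.
whole-barley flour: 2 tbsp × 7/3 ÷ 16 tbsp/cup × 120 g/cup = 35 g
applesauce: (3 tbsp + 1 tsp = 10/3 tbsp) × 7/3 × 15 mL/tbsp ≈ 117 mL
brown sugar: 140 g × 7/3 ÷ 220 g/cup × 16 tbsp/cup ≈ 24 tbsp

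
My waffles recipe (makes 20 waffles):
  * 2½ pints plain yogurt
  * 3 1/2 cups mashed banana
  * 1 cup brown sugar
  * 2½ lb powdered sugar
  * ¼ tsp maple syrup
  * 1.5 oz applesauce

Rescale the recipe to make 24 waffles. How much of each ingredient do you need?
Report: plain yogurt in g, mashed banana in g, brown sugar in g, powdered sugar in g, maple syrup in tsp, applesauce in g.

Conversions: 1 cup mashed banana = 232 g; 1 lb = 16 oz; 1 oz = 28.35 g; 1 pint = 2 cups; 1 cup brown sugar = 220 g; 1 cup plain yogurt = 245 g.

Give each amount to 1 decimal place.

Scaling factor: 24/20 = 6/5 = 1.2.
plain yogurt: 2.5 pint × 6/5 × 2 cup/pint × 245 g/cup = 1470.0 g
mashed banana: 3.5 cup × 6/5 × 232 g/cup = 974.4 g
brown sugar: 1 cup × 6/5 × 220 g/cup = 264.0 g
powdered sugar: 2.5 lb × 6/5 × 16 oz/lb × 28.35 g/oz = 1360.8 g
maple syrup: 0.25 tsp × 6/5 = 0.3 tsp
applesauce: 1.5 oz × 6/5 × 28.35 g/oz ≈ 51.0 g

plain yogurt: 1470.0 g; mashed banana: 974.4 g; brown sugar: 264.0 g; powdered sugar: 1360.8 g; maple syrup: 0.3 tsp; applesauce: 51.0 g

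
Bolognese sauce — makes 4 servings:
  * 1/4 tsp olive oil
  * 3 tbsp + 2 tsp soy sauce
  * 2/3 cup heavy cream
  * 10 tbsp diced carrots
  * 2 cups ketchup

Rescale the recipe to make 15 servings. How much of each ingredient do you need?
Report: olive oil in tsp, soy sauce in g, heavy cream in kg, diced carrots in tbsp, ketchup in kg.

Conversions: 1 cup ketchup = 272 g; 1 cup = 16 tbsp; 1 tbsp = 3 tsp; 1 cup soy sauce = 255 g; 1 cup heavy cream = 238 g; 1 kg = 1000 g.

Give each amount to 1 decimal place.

olive oil: 0.9 tsp; soy sauce: 219.1 g; heavy cream: 0.6 kg; diced carrots: 37.5 tbsp; ketchup: 2.0 kg

Scaling factor: 15/4 = 3.75.
olive oil: 0.25 tsp × 15/4 ≈ 0.9 tsp
soy sauce: (3 tbsp + 2 tsp = 11/3 tbsp) × 15/4 ÷ 16 tbsp/cup × 255 g/cup ≈ 219.1 g
heavy cream: 2/3 cup × 15/4 × 238 g/cup ÷ 1000 g/kg ≈ 0.6 kg
diced carrots: 10 tbsp × 15/4 = 37.5 tbsp
ketchup: 2 cup × 15/4 × 272 g/cup ÷ 1000 g/kg ≈ 2.0 kg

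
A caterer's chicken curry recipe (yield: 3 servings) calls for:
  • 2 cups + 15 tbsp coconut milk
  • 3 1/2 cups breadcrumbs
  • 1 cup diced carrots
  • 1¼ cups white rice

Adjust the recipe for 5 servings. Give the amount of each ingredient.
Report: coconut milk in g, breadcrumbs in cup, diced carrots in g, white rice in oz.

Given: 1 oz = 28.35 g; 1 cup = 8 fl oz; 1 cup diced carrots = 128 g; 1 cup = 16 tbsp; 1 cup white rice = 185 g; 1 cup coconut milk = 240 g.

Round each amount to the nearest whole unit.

coconut milk: 1175 g; breadcrumbs: 6 cup; diced carrots: 213 g; white rice: 14 oz

Scaling factor: 5/3.
coconut milk: (2 cup + 15 tbsp = 2.9375 cup) × 5/3 × 240 g/cup = 1175 g
breadcrumbs: 3.5 cup × 5/3 ≈ 6 cup
diced carrots: 1 cup × 5/3 × 128 g/cup ≈ 213 g
white rice: 1.25 cup × 5/3 × 185 g/cup ÷ 28.35 g/oz ≈ 14 oz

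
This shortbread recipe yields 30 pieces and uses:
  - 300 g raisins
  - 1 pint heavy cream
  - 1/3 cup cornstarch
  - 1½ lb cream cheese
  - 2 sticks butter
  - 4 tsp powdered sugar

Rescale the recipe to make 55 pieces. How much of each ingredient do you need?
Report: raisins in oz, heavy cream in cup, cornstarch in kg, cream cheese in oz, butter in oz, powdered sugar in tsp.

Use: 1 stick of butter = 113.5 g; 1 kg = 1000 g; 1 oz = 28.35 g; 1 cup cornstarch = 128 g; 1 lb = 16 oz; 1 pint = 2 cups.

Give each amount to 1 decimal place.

Scaling factor: 55/30 = 11/6.
raisins: 300 g × 11/6 ÷ 28.35 g/oz ≈ 19.4 oz
heavy cream: 1 pint × 11/6 × 2 cup/pint ≈ 3.7 cup
cornstarch: 1/3 cup × 11/6 × 128 g/cup ÷ 1000 g/kg ≈ 0.1 kg
cream cheese: 1.5 lb × 11/6 × 16 oz/lb = 44.0 oz
butter: 2 stick × 11/6 × 113.5 g/stick ÷ 28.35 g/oz ≈ 14.7 oz
powdered sugar: 4 tsp × 11/6 ≈ 7.3 tsp

raisins: 19.4 oz; heavy cream: 3.7 cup; cornstarch: 0.1 kg; cream cheese: 44.0 oz; butter: 14.7 oz; powdered sugar: 7.3 tsp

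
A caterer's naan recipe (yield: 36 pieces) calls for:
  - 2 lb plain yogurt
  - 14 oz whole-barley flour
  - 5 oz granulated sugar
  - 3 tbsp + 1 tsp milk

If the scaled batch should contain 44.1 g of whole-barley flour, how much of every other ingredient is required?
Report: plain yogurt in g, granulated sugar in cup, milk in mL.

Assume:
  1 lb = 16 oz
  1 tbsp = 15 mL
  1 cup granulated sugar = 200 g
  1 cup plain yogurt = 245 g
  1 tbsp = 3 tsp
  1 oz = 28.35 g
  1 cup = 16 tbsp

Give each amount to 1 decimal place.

The original recipe has 396.9 g of whole-barley flour, so the scaling factor is 44.1 ÷ 396.9 = 1/9.
plain yogurt: 2 lb × 1/9 × 16 oz/lb × 28.35 g/oz = 100.8 g
granulated sugar: 5 oz × 1/9 × 28.35 g/oz ÷ 200 g/cup ≈ 0.1 cup
milk: (3 tbsp + 1 tsp = 10/3 tbsp) × 1/9 × 15 mL/tbsp ≈ 5.6 mL

plain yogurt: 100.8 g; granulated sugar: 0.1 cup; milk: 5.6 mL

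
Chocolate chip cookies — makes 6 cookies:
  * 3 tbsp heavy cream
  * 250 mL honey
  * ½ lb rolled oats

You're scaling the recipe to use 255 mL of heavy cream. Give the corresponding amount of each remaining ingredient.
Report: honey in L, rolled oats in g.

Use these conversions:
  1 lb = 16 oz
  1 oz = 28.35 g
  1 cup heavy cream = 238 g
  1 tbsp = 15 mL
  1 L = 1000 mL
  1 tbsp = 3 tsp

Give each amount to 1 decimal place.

honey: 1.4 L; rolled oats: 1285.2 g

The original recipe has 45 mL of heavy cream, so the scaling factor is 255 ÷ 45 = 17/3.
honey: 250 mL × 17/3 ÷ 1000 mL/L ≈ 1.4 L
rolled oats: 0.5 lb × 17/3 × 16 oz/lb × 28.35 g/oz = 1285.2 g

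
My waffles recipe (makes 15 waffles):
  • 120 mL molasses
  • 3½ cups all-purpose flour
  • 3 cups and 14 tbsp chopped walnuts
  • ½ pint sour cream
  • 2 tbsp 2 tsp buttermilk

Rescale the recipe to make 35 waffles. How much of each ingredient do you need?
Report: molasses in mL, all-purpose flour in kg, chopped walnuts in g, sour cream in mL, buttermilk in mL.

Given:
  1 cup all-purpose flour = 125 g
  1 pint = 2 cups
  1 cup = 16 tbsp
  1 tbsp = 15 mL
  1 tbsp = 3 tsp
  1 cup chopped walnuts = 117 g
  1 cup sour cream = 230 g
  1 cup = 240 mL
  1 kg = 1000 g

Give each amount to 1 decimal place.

Scaling factor: 35/15 = 7/3.
molasses: 120 mL × 7/3 = 280.0 mL
all-purpose flour: 3.5 cup × 7/3 × 125 g/cup ÷ 1000 g/kg ≈ 1.0 kg
chopped walnuts: (3 cup + 14 tbsp = 3.875 cup) × 7/3 × 117 g/cup ≈ 1057.9 g
sour cream: 0.5 pint × 7/3 × 2 cup/pint × 240 mL/cup = 560.0 mL
buttermilk: (2 tbsp + 2 tsp = 8/3 tbsp) × 7/3 × 15 mL/tbsp ≈ 93.3 mL

molasses: 280.0 mL; all-purpose flour: 1.0 kg; chopped walnuts: 1057.9 g; sour cream: 560.0 mL; buttermilk: 93.3 mL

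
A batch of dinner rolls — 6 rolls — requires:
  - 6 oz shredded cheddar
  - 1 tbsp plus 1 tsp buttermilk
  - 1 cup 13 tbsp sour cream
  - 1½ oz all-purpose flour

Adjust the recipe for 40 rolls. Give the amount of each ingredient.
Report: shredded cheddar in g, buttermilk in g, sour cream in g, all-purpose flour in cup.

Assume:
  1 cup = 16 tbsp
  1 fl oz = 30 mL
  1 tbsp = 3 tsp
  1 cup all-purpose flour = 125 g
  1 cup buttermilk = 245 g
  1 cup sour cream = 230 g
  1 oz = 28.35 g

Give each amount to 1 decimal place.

Scaling factor: 40/6 = 20/3.
shredded cheddar: 6 oz × 20/3 × 28.35 g/oz = 1134.0 g
buttermilk: (1 tbsp + 1 tsp = 4/3 tbsp) × 20/3 ÷ 16 tbsp/cup × 245 g/cup ≈ 136.1 g
sour cream: (1 cup + 13 tbsp = 1.8125 cup) × 20/3 × 230 g/cup ≈ 2779.2 g
all-purpose flour: 1.5 oz × 20/3 × 28.35 g/oz ÷ 125 g/cup ≈ 2.3 cup

shredded cheddar: 1134.0 g; buttermilk: 136.1 g; sour cream: 2779.2 g; all-purpose flour: 2.3 cup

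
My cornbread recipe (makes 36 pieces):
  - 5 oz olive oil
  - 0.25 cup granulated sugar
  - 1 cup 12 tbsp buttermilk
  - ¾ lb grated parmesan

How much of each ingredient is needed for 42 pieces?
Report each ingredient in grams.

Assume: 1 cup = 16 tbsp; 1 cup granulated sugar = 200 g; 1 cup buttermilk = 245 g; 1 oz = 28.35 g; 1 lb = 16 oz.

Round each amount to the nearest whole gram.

Scaling factor: 42/36 = 7/6.
olive oil: 5 oz × 7/6 × 28.35 g/oz ≈ 165 g
granulated sugar: 0.25 cup × 7/6 × 200 g/cup ≈ 58 g
buttermilk: (1 cup + 12 tbsp = 1.75 cup) × 7/6 × 245 g/cup ≈ 500 g
grated parmesan: 0.75 lb × 7/6 × 16 oz/lb × 28.35 g/oz ≈ 397 g

olive oil: 165 g; granulated sugar: 58 g; buttermilk: 500 g; grated parmesan: 397 g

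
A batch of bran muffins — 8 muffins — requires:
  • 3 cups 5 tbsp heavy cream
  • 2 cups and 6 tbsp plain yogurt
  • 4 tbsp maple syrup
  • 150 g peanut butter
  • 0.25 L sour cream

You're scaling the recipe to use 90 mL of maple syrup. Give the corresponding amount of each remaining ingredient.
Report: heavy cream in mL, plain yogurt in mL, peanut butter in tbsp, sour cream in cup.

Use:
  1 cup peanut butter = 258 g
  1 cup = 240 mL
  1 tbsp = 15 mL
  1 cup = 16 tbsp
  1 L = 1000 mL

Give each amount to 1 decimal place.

heavy cream: 1192.5 mL; plain yogurt: 855.0 mL; peanut butter: 14.0 tbsp; sour cream: 1.6 cup

The original recipe has 60 mL of maple syrup, so the scaling factor is 90 ÷ 60 = 3/2 = 1.5.
heavy cream: (3 cup + 5 tbsp = 3.3125 cup) × 3/2 × 240 mL/cup = 1192.5 mL
plain yogurt: (2 cup + 6 tbsp = 2.375 cup) × 3/2 × 240 mL/cup = 855.0 mL
peanut butter: 150 g × 3/2 ÷ 258 g/cup × 16 tbsp/cup ≈ 14.0 tbsp
sour cream: 0.25 L × 3/2 × 1000 mL/L ÷ 240 mL/cup ≈ 1.6 cup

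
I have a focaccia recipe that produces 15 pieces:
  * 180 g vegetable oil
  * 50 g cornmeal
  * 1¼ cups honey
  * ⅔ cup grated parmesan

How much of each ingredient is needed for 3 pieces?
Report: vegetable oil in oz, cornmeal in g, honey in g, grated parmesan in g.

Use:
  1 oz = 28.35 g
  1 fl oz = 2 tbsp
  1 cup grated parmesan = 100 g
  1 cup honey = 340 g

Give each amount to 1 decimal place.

Scaling factor: 3/15 = 1/5 = 0.2.
vegetable oil: 180 g × 1/5 ÷ 28.35 g/oz ≈ 1.3 oz
cornmeal: 50 g × 1/5 = 10.0 g
honey: 1.25 cup × 1/5 × 340 g/cup = 85.0 g
grated parmesan: 2/3 cup × 1/5 × 100 g/cup ≈ 13.3 g

vegetable oil: 1.3 oz; cornmeal: 10.0 g; honey: 85.0 g; grated parmesan: 13.3 g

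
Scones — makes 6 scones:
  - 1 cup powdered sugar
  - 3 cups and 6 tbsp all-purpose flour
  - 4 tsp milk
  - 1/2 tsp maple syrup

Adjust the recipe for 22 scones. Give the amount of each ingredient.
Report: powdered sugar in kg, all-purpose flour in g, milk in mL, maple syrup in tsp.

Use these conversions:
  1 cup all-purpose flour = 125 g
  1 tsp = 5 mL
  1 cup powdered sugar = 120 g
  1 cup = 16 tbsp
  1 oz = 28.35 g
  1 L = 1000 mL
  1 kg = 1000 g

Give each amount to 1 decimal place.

powdered sugar: 0.4 kg; all-purpose flour: 1546.9 g; milk: 73.3 mL; maple syrup: 1.8 tsp

Scaling factor: 22/6 = 11/3.
powdered sugar: 1 cup × 11/3 × 120 g/cup ÷ 1000 g/kg ≈ 0.4 kg
all-purpose flour: (3 cup + 6 tbsp = 3.375 cup) × 11/3 × 125 g/cup ≈ 1546.9 g
milk: 4 tsp × 11/3 × 5 mL/tsp ≈ 73.3 mL
maple syrup: 0.5 tsp × 11/3 ≈ 1.8 tsp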